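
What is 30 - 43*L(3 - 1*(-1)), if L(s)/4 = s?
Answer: -658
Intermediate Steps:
L(s) = 4*s
30 - 43*L(3 - 1*(-1)) = 30 - 172*(3 - 1*(-1)) = 30 - 172*(3 + 1) = 30 - 172*4 = 30 - 43*16 = 30 - 688 = -658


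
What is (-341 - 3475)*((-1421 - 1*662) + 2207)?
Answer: -473184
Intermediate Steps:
(-341 - 3475)*((-1421 - 1*662) + 2207) = -3816*((-1421 - 662) + 2207) = -3816*(-2083 + 2207) = -3816*124 = -473184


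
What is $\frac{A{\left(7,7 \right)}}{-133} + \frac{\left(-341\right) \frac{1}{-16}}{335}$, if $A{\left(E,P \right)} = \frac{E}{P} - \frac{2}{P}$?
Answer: $\frac{290671}{4990160} \approx 0.058249$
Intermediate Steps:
$A{\left(E,P \right)} = - \frac{2}{P} + \frac{E}{P}$
$\frac{A{\left(7,7 \right)}}{-133} + \frac{\left(-341\right) \frac{1}{-16}}{335} = \frac{\frac{1}{7} \left(-2 + 7\right)}{-133} + \frac{\left(-341\right) \frac{1}{-16}}{335} = \frac{1}{7} \cdot 5 \left(- \frac{1}{133}\right) + \left(-341\right) \left(- \frac{1}{16}\right) \frac{1}{335} = \frac{5}{7} \left(- \frac{1}{133}\right) + \frac{341}{16} \cdot \frac{1}{335} = - \frac{5}{931} + \frac{341}{5360} = \frac{290671}{4990160}$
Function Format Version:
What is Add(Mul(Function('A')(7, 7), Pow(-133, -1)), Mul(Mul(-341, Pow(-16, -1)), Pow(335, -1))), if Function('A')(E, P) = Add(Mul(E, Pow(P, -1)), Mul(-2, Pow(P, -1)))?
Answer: Rational(290671, 4990160) ≈ 0.058249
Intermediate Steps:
Function('A')(E, P) = Add(Mul(-2, Pow(P, -1)), Mul(E, Pow(P, -1)))
Add(Mul(Function('A')(7, 7), Pow(-133, -1)), Mul(Mul(-341, Pow(-16, -1)), Pow(335, -1))) = Add(Mul(Mul(Pow(7, -1), Add(-2, 7)), Pow(-133, -1)), Mul(Mul(-341, Pow(-16, -1)), Pow(335, -1))) = Add(Mul(Mul(Rational(1, 7), 5), Rational(-1, 133)), Mul(Mul(-341, Rational(-1, 16)), Rational(1, 335))) = Add(Mul(Rational(5, 7), Rational(-1, 133)), Mul(Rational(341, 16), Rational(1, 335))) = Add(Rational(-5, 931), Rational(341, 5360)) = Rational(290671, 4990160)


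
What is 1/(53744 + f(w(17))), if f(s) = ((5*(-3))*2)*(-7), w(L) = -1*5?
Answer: 1/53954 ≈ 1.8534e-5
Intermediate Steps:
w(L) = -5
f(s) = 210 (f(s) = -15*2*(-7) = -30*(-7) = 210)
1/(53744 + f(w(17))) = 1/(53744 + 210) = 1/53954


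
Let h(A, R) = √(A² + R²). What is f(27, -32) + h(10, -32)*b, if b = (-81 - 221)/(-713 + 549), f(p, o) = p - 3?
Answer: 24 + 151*√281/41 ≈ 85.737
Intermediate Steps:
f(p, o) = -3 + p
b = 151/82 (b = -302/(-164) = -302*(-1/164) = 151/82 ≈ 1.8415)
f(27, -32) + h(10, -32)*b = (-3 + 27) + √(10² + (-32)²)*(151/82) = 24 + √(100 + 1024)*(151/82) = 24 + √1124*(151/82) = 24 + (2*√281)*(151/82) = 24 + 151*√281/41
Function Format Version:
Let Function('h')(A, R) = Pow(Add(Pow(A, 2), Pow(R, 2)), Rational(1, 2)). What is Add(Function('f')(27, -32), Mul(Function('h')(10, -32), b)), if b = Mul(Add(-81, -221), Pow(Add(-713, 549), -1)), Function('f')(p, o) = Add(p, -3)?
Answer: Add(24, Mul(Rational(151, 41), Pow(281, Rational(1, 2)))) ≈ 85.737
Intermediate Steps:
Function('f')(p, o) = Add(-3, p)
b = Rational(151, 82) (b = Mul(-302, Pow(-164, -1)) = Mul(-302, Rational(-1, 164)) = Rational(151, 82) ≈ 1.8415)
Add(Function('f')(27, -32), Mul(Function('h')(10, -32), b)) = Add(Add(-3, 27), Mul(Pow(Add(Pow(10, 2), Pow(-32, 2)), Rational(1, 2)), Rational(151, 82))) = Add(24, Mul(Pow(Add(100, 1024), Rational(1, 2)), Rational(151, 82))) = Add(24, Mul(Pow(1124, Rational(1, 2)), Rational(151, 82))) = Add(24, Mul(Mul(2, Pow(281, Rational(1, 2))), Rational(151, 82))) = Add(24, Mul(Rational(151, 41), Pow(281, Rational(1, 2))))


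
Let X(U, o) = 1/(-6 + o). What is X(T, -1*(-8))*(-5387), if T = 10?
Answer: -5387/2 ≈ -2693.5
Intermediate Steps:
X(T, -1*(-8))*(-5387) = -5387/(-6 - 1*(-8)) = -5387/(-6 + 8) = -5387/2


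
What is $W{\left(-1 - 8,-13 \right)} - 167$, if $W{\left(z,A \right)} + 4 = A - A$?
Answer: $-171$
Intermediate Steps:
$W{\left(z,A \right)} = -4$ ($W{\left(z,A \right)} = -4 + \left(A - A\right) = -4 + 0 = -4$)
$W{\left(-1 - 8,-13 \right)} - 167 = -4 - 167 = -171$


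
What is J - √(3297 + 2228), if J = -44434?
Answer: -44434 - 5*√221 ≈ -44508.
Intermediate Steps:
J - √(3297 + 2228) = -44434 - √(3297 + 2228) = -44434 - √5525 = -44434 - 5*√221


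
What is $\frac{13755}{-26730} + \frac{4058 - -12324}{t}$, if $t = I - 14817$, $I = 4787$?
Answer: $- \frac{19195117}{8936730} \approx -2.1479$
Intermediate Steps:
$t = -10030$ ($t = 4787 - 14817 = -10030$)
$\frac{13755}{-26730} + \frac{4058 - -12324}{t} = \frac{13755}{-26730} + \frac{4058 - -12324}{-10030} = 13755 \left(- \frac{1}{26730}\right) + \left(4058 + 12324\right) \left(- \frac{1}{10030}\right) = - \frac{917}{1782} + 16382 \left(- \frac{1}{10030}\right) = - \frac{917}{1782} - \frac{8191}{5015} = - \frac{19195117}{8936730}$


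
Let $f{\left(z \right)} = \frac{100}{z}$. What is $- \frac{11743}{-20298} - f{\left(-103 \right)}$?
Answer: $\frac{3239329}{2090694} \approx 1.5494$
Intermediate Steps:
$- \frac{11743}{-20298} - f{\left(-103 \right)} = - \frac{11743}{-20298} - \frac{100}{-103} = \left(-11743\right) \left(- \frac{1}{20298}\right) - 100 \left(- \frac{1}{103}\right) = \frac{11743}{20298} - - \frac{100}{103} = \frac{11743}{20298} + \frac{100}{103} = \frac{3239329}{2090694}$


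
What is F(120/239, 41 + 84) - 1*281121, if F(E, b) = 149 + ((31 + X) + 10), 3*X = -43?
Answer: -842836/3 ≈ -2.8095e+5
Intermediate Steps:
X = -43/3 (X = (⅓)*(-43) = -43/3 ≈ -14.333)
F(E, b) = 527/3 (F(E, b) = 149 + ((31 - 43/3) + 10) = 149 + (50/3 + 10) = 149 + 80/3 = 527/3)
F(120/239, 41 + 84) - 1*281121 = 527/3 - 1*281121 = 527/3 - 281121 = -842836/3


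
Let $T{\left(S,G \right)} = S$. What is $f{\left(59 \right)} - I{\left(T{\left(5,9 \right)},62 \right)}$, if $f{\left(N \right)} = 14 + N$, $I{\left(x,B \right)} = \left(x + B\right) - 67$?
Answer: $73$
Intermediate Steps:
$I{\left(x,B \right)} = -67 + B + x$ ($I{\left(x,B \right)} = \left(B + x\right) - 67 = -67 + B + x$)
$f{\left(59 \right)} - I{\left(T{\left(5,9 \right)},62 \right)} = \left(14 + 59\right) - \left(-67 + 62 + 5\right) = 73 - 0 = 73 + 0 = 73$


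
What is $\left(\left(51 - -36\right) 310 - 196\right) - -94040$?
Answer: $120814$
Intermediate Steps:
$\left(\left(51 - -36\right) 310 - 196\right) - -94040 = \left(\left(51 + 36\right) 310 - 196\right) + 94040 = \left(87 \cdot 310 - 196\right) + 94040 = \left(26970 - 196\right) + 94040 = 26774 + 94040 = 120814$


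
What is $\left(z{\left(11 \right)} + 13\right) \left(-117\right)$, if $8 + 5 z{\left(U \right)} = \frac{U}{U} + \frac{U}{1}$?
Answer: $- \frac{8073}{5} \approx -1614.6$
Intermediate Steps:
$z{\left(U \right)} = - \frac{7}{5} + \frac{U}{5}$ ($z{\left(U \right)} = - \frac{8}{5} + \frac{\frac{U}{U} + \frac{U}{1}}{5} = - \frac{8}{5} + \frac{1 + U 1}{5} = - \frac{8}{5} + \frac{1 + U}{5} = - \frac{8}{5} + \left(\frac{1}{5} + \frac{U}{5}\right) = - \frac{7}{5} + \frac{U}{5}$)
$\left(z{\left(11 \right)} + 13\right) \left(-117\right) = \left(\left(- \frac{7}{5} + \frac{1}{5} \cdot 11\right) + 13\right) \left(-117\right) = \left(\left(- \frac{7}{5} + \frac{11}{5}\right) + 13\right) \left(-117\right) = \left(\frac{4}{5} + 13\right) \left(-117\right) = \frac{69}{5} \left(-117\right) = - \frac{8073}{5}$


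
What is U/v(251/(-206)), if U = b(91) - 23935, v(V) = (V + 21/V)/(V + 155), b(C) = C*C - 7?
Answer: 124527329569/954157 ≈ 1.3051e+5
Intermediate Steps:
b(C) = -7 + C² (b(C) = C² - 7 = -7 + C²)
v(V) = (V + 21/V)/(155 + V)
U = -15661 (U = (-7 + 91²) - 23935 = (-7 + 8281) - 23935 = 8274 - 23935 = -15661)
U/v(251/(-206)) = -15661*(-251*(155 + 251/(-206))/(206*(21 + (251/(-206))²))) = -15661*(-251*(155 + 251*(-1/206))/(206*(21 + (251*(-1/206))²))) = -15661*(-251*(155 - 251/206)/(206*(21 + (-251/206)²))) = -15661*(-7951429/(42436*(21 + 63001/42436))) = -15661/((-206/251*206/31679*954157/42436)) = -15661/(-954157/7951429) = -15661*(-7951429/954157) = 124527329569/954157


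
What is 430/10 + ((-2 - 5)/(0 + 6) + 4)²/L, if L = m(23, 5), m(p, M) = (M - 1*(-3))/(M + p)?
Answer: 5119/72 ≈ 71.097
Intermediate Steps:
m(p, M) = (3 + M)/(M + p) (m(p, M) = (M + 3)/(M + p) = (3 + M)/(M + p))
L = 2/7 (L = (3 + 5)/(5 + 23) = 8/28 = (1/28)*8 = 2/7 ≈ 0.28571)
430/10 + ((-2 - 5)/(0 + 6) + 4)²/L = 430/10 + ((-2 - 5)/(0 + 6) + 4)²/(2/7) = 430*(⅒) + (-7/6 + 4)²*(7/2) = 43 + (-7*⅙ + 4)²*(7/2) = 43 + (-7/6 + 4)²*(7/2) = 43 + (17/6)²*(7/2) = 43 + (289/36)*(7/2) = 43 + 2023/72 = 5119/72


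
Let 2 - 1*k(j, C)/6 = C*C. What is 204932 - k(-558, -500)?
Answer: 1704920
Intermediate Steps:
k(j, C) = 12 - 6*C² (k(j, C) = 12 - 6*C*C = 12 - 6*C²)
204932 - k(-558, -500) = 204932 - (12 - 6*(-500)²) = 204932 - (12 - 6*250000) = 204932 - (12 - 1500000) = 204932 - 1*(-1499988) = 204932 + 1499988 = 1704920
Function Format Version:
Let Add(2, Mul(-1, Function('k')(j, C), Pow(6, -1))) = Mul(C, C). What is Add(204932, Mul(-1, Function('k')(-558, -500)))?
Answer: 1704920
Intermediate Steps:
Function('k')(j, C) = Add(12, Mul(-6, Pow(C, 2))) (Function('k')(j, C) = Add(12, Mul(-6, Mul(C, C))) = Add(12, Mul(-6, Pow(C, 2))))
Add(204932, Mul(-1, Function('k')(-558, -500))) = Add(204932, Mul(-1, Add(12, Mul(-6, Pow(-500, 2))))) = Add(204932, Mul(-1, Add(12, Mul(-6, 250000)))) = Add(204932, Mul(-1, Add(12, -1500000))) = Add(204932, Mul(-1, -1499988)) = Add(204932, 1499988) = 1704920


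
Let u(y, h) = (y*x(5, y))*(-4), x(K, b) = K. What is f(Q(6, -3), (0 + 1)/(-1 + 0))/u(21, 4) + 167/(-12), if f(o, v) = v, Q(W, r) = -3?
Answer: -487/35 ≈ -13.914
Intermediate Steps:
u(y, h) = -20*y (u(y, h) = (y*5)*(-4) = (5*y)*(-4) = -20*y)
f(Q(6, -3), (0 + 1)/(-1 + 0))/u(21, 4) + 167/(-12) = ((0 + 1)/(-1 + 0))/((-20*21)) + 167/(-12) = (1/(-1))/(-420) + 167*(-1/12) = (1*(-1))*(-1/420) - 167/12 = -1*(-1/420) - 167/12 = 1/420 - 167/12 = -487/35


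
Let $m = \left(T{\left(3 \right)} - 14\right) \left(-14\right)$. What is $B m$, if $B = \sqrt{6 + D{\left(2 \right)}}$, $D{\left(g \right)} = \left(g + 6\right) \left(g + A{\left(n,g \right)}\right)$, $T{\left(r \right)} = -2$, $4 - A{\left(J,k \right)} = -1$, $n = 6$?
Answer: $224 \sqrt{62} \approx 1763.8$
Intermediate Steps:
$A{\left(J,k \right)} = 5$ ($A{\left(J,k \right)} = 4 - -1 = 4 + 1 = 5$)
$D{\left(g \right)} = \left(5 + g\right) \left(6 + g\right)$ ($D{\left(g \right)} = \left(g + 6\right) \left(g + 5\right) = \left(6 + g\right) \left(5 + g\right) = \left(5 + g\right) \left(6 + g\right)$)
$m = 224$ ($m = \left(-2 - 14\right) \left(-14\right) = \left(-16\right) \left(-14\right) = 224$)
$B = \sqrt{62}$ ($B = \sqrt{6 + \left(30 + 2^{2} + 11 \cdot 2\right)} = \sqrt{6 + \left(30 + 4 + 22\right)} = \sqrt{6 + 56} = \sqrt{62} \approx 7.874$)
$B m = \sqrt{62} \cdot 224 = 224 \sqrt{62}$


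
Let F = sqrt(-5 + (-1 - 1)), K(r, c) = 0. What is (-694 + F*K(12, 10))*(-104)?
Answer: 72176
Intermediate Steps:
F = I*sqrt(7) (F = sqrt(-5 - 2) = sqrt(-7) = I*sqrt(7) ≈ 2.6458*I)
(-694 + F*K(12, 10))*(-104) = (-694 + (I*sqrt(7))*0)*(-104) = (-694 + 0)*(-104) = -694*(-104) = 72176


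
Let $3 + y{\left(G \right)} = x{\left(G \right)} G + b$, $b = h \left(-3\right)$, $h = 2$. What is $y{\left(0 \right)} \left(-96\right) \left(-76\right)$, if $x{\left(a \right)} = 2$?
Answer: $-65664$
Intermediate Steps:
$b = -6$ ($b = 2 \left(-3\right) = -6$)
$y{\left(G \right)} = -9 + 2 G$ ($y{\left(G \right)} = -3 + \left(2 G - 6\right) = -3 + \left(-6 + 2 G\right) = -9 + 2 G$)
$y{\left(0 \right)} \left(-96\right) \left(-76\right) = \left(-9 + 2 \cdot 0\right) \left(-96\right) \left(-76\right) = \left(-9 + 0\right) \left(-96\right) \left(-76\right) = \left(-9\right) \left(-96\right) \left(-76\right) = 864 \left(-76\right) = -65664$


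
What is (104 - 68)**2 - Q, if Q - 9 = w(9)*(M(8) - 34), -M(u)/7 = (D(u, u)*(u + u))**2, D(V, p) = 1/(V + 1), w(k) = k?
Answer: 16129/9 ≈ 1792.1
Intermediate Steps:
D(V, p) = 1/(1 + V)
M(u) = -28*u**2/(1 + u)**2 (M(u) = -7*(u + u)**2/(1 + u)**2 = -7*4*u**2/(1 + u)**2 = -28*u**2/(1 + u)**2)
Q = -4465/9 (Q = 9 + 9*(-28*8**2/(1 + 8)**2 - 34) = 9 + 9*(-28*64/9**2 - 34) = 9 + 9*(-28*64*1/81 - 34) = 9 + 9*(-1792/81 - 34) = 9 + 9*(-4546/81) = 9 - 4546/9 = -4465/9 ≈ -496.11)
(104 - 68)**2 - Q = (104 - 68)**2 - 1*(-4465/9) = 36**2 + 4465/9 = 1296 + 4465/9 = 16129/9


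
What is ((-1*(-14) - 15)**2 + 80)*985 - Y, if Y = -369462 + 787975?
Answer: -338728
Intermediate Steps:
Y = 418513
((-1*(-14) - 15)**2 + 80)*985 - Y = ((-1*(-14) - 15)**2 + 80)*985 - 1*418513 = ((14 - 15)**2 + 80)*985 - 418513 = ((-1)**2 + 80)*985 - 418513 = (1 + 80)*985 - 418513 = 81*985 - 418513 = 79785 - 418513 = -338728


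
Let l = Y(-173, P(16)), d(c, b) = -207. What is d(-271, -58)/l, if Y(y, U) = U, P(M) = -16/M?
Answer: 207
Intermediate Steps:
l = -1 (l = -16/16 = -16*1/16 = -1)
d(-271, -58)/l = -207/(-1) = -207*(-1) = 207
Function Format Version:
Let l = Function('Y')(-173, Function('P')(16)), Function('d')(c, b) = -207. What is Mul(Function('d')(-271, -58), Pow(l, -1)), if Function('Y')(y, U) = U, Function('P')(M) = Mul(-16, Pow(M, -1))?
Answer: 207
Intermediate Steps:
l = -1 (l = Mul(-16, Pow(16, -1)) = Mul(-16, Rational(1, 16)) = -1)
Mul(Function('d')(-271, -58), Pow(l, -1)) = Mul(-207, Pow(-1, -1)) = Mul(-207, -1) = 207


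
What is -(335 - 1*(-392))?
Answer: -727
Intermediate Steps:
-(335 - 1*(-392)) = -(335 + 392) = -1*727 = -727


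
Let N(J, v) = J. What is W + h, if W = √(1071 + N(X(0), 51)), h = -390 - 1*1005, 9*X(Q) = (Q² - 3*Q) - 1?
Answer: -1395 + √9638/3 ≈ -1362.3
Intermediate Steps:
X(Q) = -⅑ - Q/3 + Q²/9 (X(Q) = ((Q² - 3*Q) - 1)/9 = (-1 + Q² - 3*Q)/9 = -⅑ - Q/3 + Q²/9)
h = -1395 (h = -390 - 1005 = -1395)
W = √9638/3 (W = √(1071 + (-⅑ - ⅓*0 + (⅑)*0²)) = √(1071 + (-⅑ + 0 + (⅑)*0)) = √(1071 + (-⅑ + 0 + 0)) = √(1071 - ⅑) = √(9638/9) = √9638/3 ≈ 32.724)
W + h = √9638/3 - 1395 = -1395 + √9638/3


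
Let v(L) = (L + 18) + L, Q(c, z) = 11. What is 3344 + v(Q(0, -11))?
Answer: 3384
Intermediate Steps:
v(L) = 18 + 2*L (v(L) = (18 + L) + L = 18 + 2*L)
3344 + v(Q(0, -11)) = 3344 + (18 + 2*11) = 3344 + (18 + 22) = 3344 + 40 = 3384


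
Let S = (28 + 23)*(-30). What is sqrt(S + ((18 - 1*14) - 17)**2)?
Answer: I*sqrt(1361) ≈ 36.892*I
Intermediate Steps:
S = -1530 (S = 51*(-30) = -1530)
sqrt(S + ((18 - 1*14) - 17)**2) = sqrt(-1530 + ((18 - 1*14) - 17)**2) = sqrt(-1530 + ((18 - 14) - 17)**2) = sqrt(-1530 + (4 - 17)**2) = sqrt(-1530 + (-13)**2) = sqrt(-1530 + 169) = sqrt(-1361) = I*sqrt(1361)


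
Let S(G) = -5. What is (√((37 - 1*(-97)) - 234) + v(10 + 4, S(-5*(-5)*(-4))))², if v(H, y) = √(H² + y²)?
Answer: (√221 + 10*I)² ≈ 121.0 + 297.32*I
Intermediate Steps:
(√((37 - 1*(-97)) - 234) + v(10 + 4, S(-5*(-5)*(-4))))² = (√((37 - 1*(-97)) - 234) + √((10 + 4)² + (-5)²))² = (√((37 + 97) - 234) + √(14² + 25))² = (√(134 - 234) + √(196 + 25))² = (√(-100) + √221)² = (10*I + √221)² = (√221 + 10*I)²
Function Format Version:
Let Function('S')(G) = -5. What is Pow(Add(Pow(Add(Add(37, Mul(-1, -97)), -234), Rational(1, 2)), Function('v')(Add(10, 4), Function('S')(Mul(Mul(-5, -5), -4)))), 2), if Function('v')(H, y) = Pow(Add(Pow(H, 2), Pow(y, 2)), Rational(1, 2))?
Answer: Pow(Add(Pow(221, Rational(1, 2)), Mul(10, I)), 2) ≈ Add(121.00, Mul(297.32, I))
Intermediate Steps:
Pow(Add(Pow(Add(Add(37, Mul(-1, -97)), -234), Rational(1, 2)), Function('v')(Add(10, 4), Function('S')(Mul(Mul(-5, -5), -4)))), 2) = Pow(Add(Pow(Add(Add(37, Mul(-1, -97)), -234), Rational(1, 2)), Pow(Add(Pow(Add(10, 4), 2), Pow(-5, 2)), Rational(1, 2))), 2) = Pow(Add(Pow(Add(Add(37, 97), -234), Rational(1, 2)), Pow(Add(Pow(14, 2), 25), Rational(1, 2))), 2) = Pow(Add(Pow(Add(134, -234), Rational(1, 2)), Pow(Add(196, 25), Rational(1, 2))), 2) = Pow(Add(Pow(-100, Rational(1, 2)), Pow(221, Rational(1, 2))), 2) = Pow(Add(Mul(10, I), Pow(221, Rational(1, 2))), 2) = Pow(Add(Pow(221, Rational(1, 2)), Mul(10, I)), 2)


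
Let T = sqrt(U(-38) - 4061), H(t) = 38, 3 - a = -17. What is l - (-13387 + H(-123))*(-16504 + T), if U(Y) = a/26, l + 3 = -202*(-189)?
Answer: -220273721 + 13349*I*sqrt(686179)/13 ≈ -2.2027e+8 + 8.506e+5*I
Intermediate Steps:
a = 20 (a = 3 - 1*(-17) = 3 + 17 = 20)
l = 38175 (l = -3 - 202*(-189) = -3 + 38178 = 38175)
U(Y) = 10/13 (U(Y) = 20/26 = 20*(1/26) = 10/13)
T = I*sqrt(686179)/13 (T = sqrt(10/13 - 4061) = sqrt(-52783/13) = I*sqrt(686179)/13 ≈ 63.72*I)
l - (-13387 + H(-123))*(-16504 + T) = 38175 - (-13387 + 38)*(-16504 + I*sqrt(686179)/13) = 38175 - (-13349)*(-16504 + I*sqrt(686179)/13) = 38175 - (220311896 - 13349*I*sqrt(686179)/13) = 38175 + (-220311896 + 13349*I*sqrt(686179)/13) = -220273721 + 13349*I*sqrt(686179)/13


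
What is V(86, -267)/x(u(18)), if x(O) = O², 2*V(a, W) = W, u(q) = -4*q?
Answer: -89/3456 ≈ -0.025752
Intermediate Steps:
V(a, W) = W/2
V(86, -267)/x(u(18)) = ((½)*(-267))/((-4*18)²) = -267/(2*((-72)²)) = -267/2/5184 = -267/2*1/5184 = -89/3456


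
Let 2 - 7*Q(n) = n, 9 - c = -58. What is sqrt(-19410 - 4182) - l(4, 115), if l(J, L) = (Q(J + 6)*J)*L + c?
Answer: 3211/7 + 2*I*sqrt(5898) ≈ 458.71 + 153.6*I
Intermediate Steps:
c = 67 (c = 9 - 1*(-58) = 9 + 58 = 67)
Q(n) = 2/7 - n/7
l(J, L) = 67 + J*L*(-4/7 - J/7) (l(J, L) = ((2/7 - (J + 6)/7)*J)*L + 67 = ((2/7 - (6 + J)/7)*J)*L + 67 = ((2/7 + (-6/7 - J/7))*J)*L + 67 = ((-4/7 - J/7)*J)*L + 67 = (J*(-4/7 - J/7))*L + 67 = J*L*(-4/7 - J/7) + 67 = 67 + J*L*(-4/7 - J/7))
sqrt(-19410 - 4182) - l(4, 115) = sqrt(-19410 - 4182) - (67 - 1/7*4*115*(4 + 4)) = sqrt(-23592) - (67 - 1/7*4*115*8) = 2*I*sqrt(5898) - (67 - 3680/7) = 2*I*sqrt(5898) - 1*(-3211/7) = 2*I*sqrt(5898) + 3211/7 = 3211/7 + 2*I*sqrt(5898)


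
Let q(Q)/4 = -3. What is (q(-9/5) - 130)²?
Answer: 20164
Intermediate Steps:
q(Q) = -12 (q(Q) = 4*(-3) = -12)
(q(-9/5) - 130)² = (-12 - 130)² = (-142)² = 20164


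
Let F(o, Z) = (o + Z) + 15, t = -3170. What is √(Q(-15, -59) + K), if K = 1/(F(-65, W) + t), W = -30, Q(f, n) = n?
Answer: I*√24927630/650 ≈ 7.6812*I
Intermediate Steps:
F(o, Z) = 15 + Z + o (F(o, Z) = (Z + o) + 15 = 15 + Z + o)
K = -1/3250 (K = 1/((15 - 30 - 65) - 3170) = 1/(-80 - 3170) = 1/(-3250) = -1/3250 ≈ -0.00030769)
√(Q(-15, -59) + K) = √(-59 - 1/3250) = √(-191751/3250) = I*√24927630/650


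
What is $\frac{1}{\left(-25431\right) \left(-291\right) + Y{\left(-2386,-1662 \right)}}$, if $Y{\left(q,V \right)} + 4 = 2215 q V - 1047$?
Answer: $\frac{1}{8791052750} \approx 1.1375 \cdot 10^{-10}$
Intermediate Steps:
$Y{\left(q,V \right)} = -1051 + 2215 V q$ ($Y{\left(q,V \right)} = -4 + \left(2215 q V - 1047\right) = -4 + \left(2215 V q - 1047\right) = -4 + \left(-1047 + 2215 V q\right) = -1051 + 2215 V q$)
$\frac{1}{\left(-25431\right) \left(-291\right) + Y{\left(-2386,-1662 \right)}} = \frac{1}{\left(-25431\right) \left(-291\right) - \left(1051 + 3681330 \left(-2386\right)\right)} = \frac{1}{7400421 + \left(-1051 + 8783653380\right)} = \frac{1}{7400421 + 8783652329} = \frac{1}{8791052750}$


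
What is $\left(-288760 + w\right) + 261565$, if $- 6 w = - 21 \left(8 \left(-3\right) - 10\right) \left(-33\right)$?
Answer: $-23268$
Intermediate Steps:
$w = 3927$ ($w = - \frac{- 21 \left(8 \left(-3\right) - 10\right) \left(-33\right)}{6} = - \frac{- 21 \left(-24 - 10\right) \left(-33\right)}{6} = - \frac{\left(-21\right) \left(-34\right) \left(-33\right)}{6} = - \frac{714 \left(-33\right)}{6} = \left(- \frac{1}{6}\right) \left(-23562\right) = 3927$)
$\left(-288760 + w\right) + 261565 = \left(-288760 + 3927\right) + 261565 = -284833 + 261565 = -23268$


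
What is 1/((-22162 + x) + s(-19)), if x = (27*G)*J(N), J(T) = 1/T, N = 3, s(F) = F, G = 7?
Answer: -1/22118 ≈ -4.5212e-5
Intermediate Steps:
x = 63 (x = (27*7)/3 = 189*(1/3) = 63)
1/((-22162 + x) + s(-19)) = 1/((-22162 + 63) - 19) = 1/(-22099 - 19) = 1/(-22118) = -1/22118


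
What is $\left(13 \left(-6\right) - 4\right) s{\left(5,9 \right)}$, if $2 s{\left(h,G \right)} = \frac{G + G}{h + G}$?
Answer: $- \frac{369}{7} \approx -52.714$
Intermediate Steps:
$s{\left(h,G \right)} = \frac{G}{G + h}$ ($s{\left(h,G \right)} = \frac{\left(G + G\right) \frac{1}{h + G}}{2} = \frac{2 G \frac{1}{G + h}}{2} = \frac{G}{G + h}$)
$\left(13 \left(-6\right) - 4\right) s{\left(5,9 \right)} = \left(13 \left(-6\right) - 4\right) \frac{9}{9 + 5} = \left(-78 - 4\right) \frac{9}{14} = - 82 \cdot 9 \cdot \frac{1}{14} = \left(-82\right) \frac{9}{14} = - \frac{369}{7}$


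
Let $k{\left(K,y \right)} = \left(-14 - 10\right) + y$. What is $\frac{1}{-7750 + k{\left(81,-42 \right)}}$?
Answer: $- \frac{1}{7816} \approx -0.00012794$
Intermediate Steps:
$k{\left(K,y \right)} = -24 + y$
$\frac{1}{-7750 + k{\left(81,-42 \right)}} = \frac{1}{-7750 - 66} = \frac{1}{-7816} = - \frac{1}{7816}$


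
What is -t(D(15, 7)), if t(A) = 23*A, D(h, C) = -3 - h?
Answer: 414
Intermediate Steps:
-t(D(15, 7)) = -23*(-3 - 1*15) = -23*(-3 - 15) = -23*(-18) = -1*(-414) = 414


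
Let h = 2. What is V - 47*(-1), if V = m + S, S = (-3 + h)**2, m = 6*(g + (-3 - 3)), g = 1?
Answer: 18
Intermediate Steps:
m = -30 (m = 6*(1 + (-3 - 3)) = 6*(1 - 6) = 6*(-5) = -30)
S = 1 (S = (-3 + 2)**2 = (-1)**2 = 1)
V = -29 (V = -30 + 1 = -29)
V - 47*(-1) = -29 - 47*(-1) = -29 + 47 = 18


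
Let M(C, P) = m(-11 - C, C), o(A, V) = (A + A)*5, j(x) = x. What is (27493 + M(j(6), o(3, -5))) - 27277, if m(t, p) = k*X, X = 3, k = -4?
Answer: 204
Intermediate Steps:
o(A, V) = 10*A (o(A, V) = (2*A)*5 = 10*A)
m(t, p) = -12 (m(t, p) = -4*3 = -12)
M(C, P) = -12
(27493 + M(j(6), o(3, -5))) - 27277 = (27493 - 12) - 27277 = 27481 - 27277 = 204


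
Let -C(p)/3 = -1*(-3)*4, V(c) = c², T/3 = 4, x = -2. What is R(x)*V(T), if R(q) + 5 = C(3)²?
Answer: 185904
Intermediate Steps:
T = 12 (T = 3*4 = 12)
C(p) = -36 (C(p) = -3*(-1*(-3))*4 = -9*4 = -3*12 = -36)
R(q) = 1291 (R(q) = -5 + (-36)² = -5 + 1296 = 1291)
R(x)*V(T) = 1291*12² = 1291*144 = 185904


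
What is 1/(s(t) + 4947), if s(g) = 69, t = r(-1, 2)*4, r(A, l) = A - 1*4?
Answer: 1/5016 ≈ 0.00019936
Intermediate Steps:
r(A, l) = -4 + A (r(A, l) = A - 4 = -4 + A)
t = -20 (t = (-4 - 1)*4 = -5*4 = -20)
1/(s(t) + 4947) = 1/(69 + 4947) = 1/5016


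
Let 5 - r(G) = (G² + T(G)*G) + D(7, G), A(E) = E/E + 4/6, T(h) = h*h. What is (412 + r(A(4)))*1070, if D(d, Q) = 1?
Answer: 11804240/27 ≈ 4.3719e+5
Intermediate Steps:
T(h) = h²
A(E) = 5/3 (A(E) = 1 + 4*(⅙) = 1 + ⅔ = 5/3)
r(G) = 4 - G² - G³ (r(G) = 5 - ((G² + G²*G) + 1) = 5 - ((G² + G³) + 1) = 5 - (1 + G² + G³) = 5 + (-1 - G² - G³) = 4 - G² - G³)
(412 + r(A(4)))*1070 = (412 + (4 - (5/3)² - (5/3)³))*1070 = (412 + (4 - 1*25/9 - 1*125/27))*1070 = (412 + (4 - 25/9 - 125/27))*1070 = (412 - 92/27)*1070 = (11032/27)*1070 = 11804240/27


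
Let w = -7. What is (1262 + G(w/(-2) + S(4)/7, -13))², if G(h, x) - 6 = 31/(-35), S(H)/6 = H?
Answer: 1966833801/1225 ≈ 1.6056e+6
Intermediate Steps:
S(H) = 6*H
G(h, x) = 179/35 (G(h, x) = 6 + 31/(-35) = 6 + 31*(-1/35) = 6 - 31/35 = 179/35)
(1262 + G(w/(-2) + S(4)/7, -13))² = (1262 + 179/35)² = (44349/35)² = 1966833801/1225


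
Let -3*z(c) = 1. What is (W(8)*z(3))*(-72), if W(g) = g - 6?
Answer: 48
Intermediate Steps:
W(g) = -6 + g
z(c) = -1/3 (z(c) = -1/3*1 = -1/3)
(W(8)*z(3))*(-72) = ((-6 + 8)*(-1/3))*(-72) = (2*(-1/3))*(-72) = -2/3*(-72) = 48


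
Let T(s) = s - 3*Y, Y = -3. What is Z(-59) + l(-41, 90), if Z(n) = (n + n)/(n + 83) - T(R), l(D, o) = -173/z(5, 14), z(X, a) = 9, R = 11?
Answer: -1589/36 ≈ -44.139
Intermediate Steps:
l(D, o) = -173/9
T(s) = 9 + s (T(s) = s - 3*(-3) = s + 9 = 9 + s)
Z(n) = -20 + 2*n/(83 + n) (Z(n) = (n + n)/(n + 83) - (9 + 11) = (2*n)/(83 + n) - 1*20 = 2*n/(83 + n) - 20 = -20 + 2*n/(83 + n))
Z(-59) + l(-41, 90) = 2*(-830 - 9*(-59))/(83 - 59) - 173/9 = 2*(-830 + 531)/24 - 173/9 = 2*(1/24)*(-299) - 173/9 = -299/12 - 173/9 = -1589/36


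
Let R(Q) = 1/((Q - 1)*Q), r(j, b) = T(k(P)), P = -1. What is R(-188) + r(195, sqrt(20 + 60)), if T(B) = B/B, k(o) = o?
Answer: 35533/35532 ≈ 1.0000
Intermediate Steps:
T(B) = 1
r(j, b) = 1
R(Q) = 1/(Q*(-1 + Q)) (R(Q) = 1/((-1 + Q)*Q) = 1/(Q*(-1 + Q)))
R(-188) + r(195, sqrt(20 + 60)) = 1/((-188)*(-1 - 188)) + 1 = -1/188/(-189) + 1 = -1/188*(-1/189) + 1 = 1/35532 + 1 = 35533/35532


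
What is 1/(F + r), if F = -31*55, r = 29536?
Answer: 1/27831 ≈ 3.5931e-5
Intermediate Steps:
F = -1705
1/(F + r) = 1/(-1705 + 29536) = 1/27831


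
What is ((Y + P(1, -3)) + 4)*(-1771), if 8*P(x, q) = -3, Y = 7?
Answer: -150535/8 ≈ -18817.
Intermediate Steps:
P(x, q) = -3/8 (P(x, q) = (⅛)*(-3) = -3/8)
((Y + P(1, -3)) + 4)*(-1771) = ((7 - 3/8) + 4)*(-1771) = (53/8 + 4)*(-1771) = (85/8)*(-1771) = -150535/8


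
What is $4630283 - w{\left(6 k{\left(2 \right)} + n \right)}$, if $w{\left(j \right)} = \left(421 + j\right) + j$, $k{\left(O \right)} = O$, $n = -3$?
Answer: $4629844$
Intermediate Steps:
$w{\left(j \right)} = 421 + 2 j$
$4630283 - w{\left(6 k{\left(2 \right)} + n \right)} = 4630283 - \left(421 + 2 \left(6 \cdot 2 - 3\right)\right) = 4630283 - \left(421 + 2 \left(12 - 3\right)\right) = 4630283 - \left(421 + 2 \cdot 9\right) = 4630283 - \left(421 + 18\right) = 4630283 - 439 = 4629844$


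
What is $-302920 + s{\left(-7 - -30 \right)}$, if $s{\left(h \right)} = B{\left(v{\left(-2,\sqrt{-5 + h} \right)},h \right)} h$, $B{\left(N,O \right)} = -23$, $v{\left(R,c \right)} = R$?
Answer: $-303449$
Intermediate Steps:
$s{\left(h \right)} = - 23 h$
$-302920 + s{\left(-7 - -30 \right)} = -302920 - 23 \left(-7 - -30\right) = -302920 - 23 \left(-7 + 30\right) = -302920 - 529 = -303449$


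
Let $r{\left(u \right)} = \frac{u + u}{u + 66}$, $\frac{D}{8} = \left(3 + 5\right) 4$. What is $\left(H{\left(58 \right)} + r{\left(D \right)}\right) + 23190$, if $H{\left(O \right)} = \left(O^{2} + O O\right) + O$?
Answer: $\frac{4826392}{161} \approx 29978.0$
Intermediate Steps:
$D = 256$ ($D = 8 \left(3 + 5\right) 4 = 8 \cdot 8 \cdot 4 = 8 \cdot 32 = 256$)
$r{\left(u \right)} = \frac{2 u}{66 + u}$
$H{\left(O \right)} = O + 2 O^{2}$ ($H{\left(O \right)} = \left(O^{2} + O^{2}\right) + O = 2 O^{2} + O = O + 2 O^{2}$)
$\left(H{\left(58 \right)} + r{\left(D \right)}\right) + 23190 = \left(58 \left(1 + 2 \cdot 58\right) + 2 \cdot 256 \frac{1}{66 + 256}\right) + 23190 = \left(58 \left(1 + 116\right) + 2 \cdot 256 \cdot \frac{1}{322}\right) + 23190 = \left(58 \cdot 117 + 2 \cdot 256 \cdot \frac{1}{322}\right) + 23190 = \left(6786 + \frac{256}{161}\right) + 23190 = \frac{1092802}{161} + 23190 = \frac{4826392}{161}$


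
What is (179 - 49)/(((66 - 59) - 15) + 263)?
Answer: 26/51 ≈ 0.50980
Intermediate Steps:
(179 - 49)/(((66 - 59) - 15) + 263) = 130/((7 - 15) + 263) = 130/(-8 + 263) = 130/255 = 130*(1/255) = 26/51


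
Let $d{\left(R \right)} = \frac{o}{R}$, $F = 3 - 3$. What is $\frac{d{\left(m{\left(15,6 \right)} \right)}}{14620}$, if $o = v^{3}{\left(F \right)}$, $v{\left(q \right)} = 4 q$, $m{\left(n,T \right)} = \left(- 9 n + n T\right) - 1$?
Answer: $0$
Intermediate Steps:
$F = 0$
$m{\left(n,T \right)} = -1 - 9 n + T n$ ($m{\left(n,T \right)} = \left(- 9 n + T n\right) - 1 = -1 - 9 n + T n$)
$o = 0$ ($o = \left(4 \cdot 0\right)^{3} = 0^{3} = 0$)
$d{\left(R \right)} = 0$ ($d{\left(R \right)} = \frac{0}{R} = 0$)
$\frac{d{\left(m{\left(15,6 \right)} \right)}}{14620} = \frac{0}{14620} = 0 \cdot \frac{1}{14620} = 0$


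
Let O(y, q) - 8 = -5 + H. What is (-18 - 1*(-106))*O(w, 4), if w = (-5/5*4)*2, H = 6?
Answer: 792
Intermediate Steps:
w = -8 (w = (-5*⅕*4)*2 = -1*4*2 = -4*2 = -8)
O(y, q) = 9 (O(y, q) = 8 + (-5 + 6) = 8 + 1 = 9)
(-18 - 1*(-106))*O(w, 4) = (-18 - 1*(-106))*9 = (-18 + 106)*9 = 88*9 = 792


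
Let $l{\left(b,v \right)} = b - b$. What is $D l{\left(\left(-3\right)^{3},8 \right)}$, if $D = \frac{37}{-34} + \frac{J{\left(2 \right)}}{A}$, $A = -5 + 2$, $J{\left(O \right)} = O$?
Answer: $0$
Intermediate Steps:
$l{\left(b,v \right)} = 0$
$A = -3$
$D = - \frac{179}{102}$ ($D = \frac{37}{-34} + \frac{2}{-3} = 37 \left(- \frac{1}{34}\right) + 2 \left(- \frac{1}{3}\right) = - \frac{37}{34} - \frac{2}{3} = - \frac{179}{102} \approx -1.7549$)
$D l{\left(\left(-3\right)^{3},8 \right)} = \left(- \frac{179}{102}\right) 0 = 0$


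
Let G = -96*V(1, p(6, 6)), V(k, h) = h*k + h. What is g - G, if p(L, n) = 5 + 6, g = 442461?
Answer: 444573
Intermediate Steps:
p(L, n) = 11
V(k, h) = h + h*k
G = -2112 (G = -1056*(1 + 1) = -1056*2 = -96*22 = -2112)
g - G = 442461 - 1*(-2112) = 442461 + 2112 = 444573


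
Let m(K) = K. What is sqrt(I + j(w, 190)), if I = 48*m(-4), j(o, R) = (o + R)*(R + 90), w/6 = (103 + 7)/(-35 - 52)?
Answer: 4*sqrt(2674583)/29 ≈ 225.57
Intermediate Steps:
w = -220/29 (w = 6*((103 + 7)/(-35 - 52)) = 6*(110/(-87)) = 6*(110*(-1/87)) = 6*(-110/87) = -220/29 ≈ -7.5862)
j(o, R) = (90 + R)*(R + o) (j(o, R) = (R + o)*(90 + R) = (90 + R)*(R + o))
I = -192 (I = 48*(-4) = -192)
sqrt(I + j(w, 190)) = sqrt(-192 + (190**2 + 90*190 + 90*(-220/29) + 190*(-220/29))) = sqrt(-192 + (36100 + 17100 - 19800/29 - 41800/29)) = sqrt(-192 + 1481200/29) = sqrt(1475632/29) = 4*sqrt(2674583)/29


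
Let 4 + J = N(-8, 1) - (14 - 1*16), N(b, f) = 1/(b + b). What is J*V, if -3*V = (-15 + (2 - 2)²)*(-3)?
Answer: 495/16 ≈ 30.938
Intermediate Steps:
V = -15 (V = -(-15 + (2 - 2)²)*(-3)/3 = -(-15 + 0²)*(-3)/3 = -(-15 + 0)*(-3)/3 = -(-5)*(-3) = -⅓*45 = -15)
N(b, f) = 1/(2*b)
J = -33/16 (J = -4 + ((½)/(-8) - (14 - 1*16)) = -4 + ((½)*(-⅛) - (14 - 16)) = -4 + (-1/16 - 1*(-2)) = -4 + (-1/16 + 2) = -4 + 31/16 = -33/16 ≈ -2.0625)
J*V = -33/16*(-15) = 495/16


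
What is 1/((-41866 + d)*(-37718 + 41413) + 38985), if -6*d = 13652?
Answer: -3/489189725 ≈ -6.1326e-9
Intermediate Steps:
d = -6826/3 (d = -⅙*13652 = -6826/3 ≈ -2275.3)
1/((-41866 + d)*(-37718 + 41413) + 38985) = 1/((-41866 - 6826/3)*(-37718 + 41413) + 38985) = 1/(-132424/3*3695 + 38985) = 1/(-489306680/3 + 38985) = 1/(-489189725/3) = -3/489189725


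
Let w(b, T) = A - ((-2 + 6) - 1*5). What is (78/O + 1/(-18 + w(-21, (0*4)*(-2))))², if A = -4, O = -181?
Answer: 3308761/14447601 ≈ 0.22902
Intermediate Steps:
w(b, T) = -3 (w(b, T) = -4 - ((-2 + 6) - 1*5) = -4 - (4 - 5) = -4 - 1*(-1) = -4 + 1 = -3)
(78/O + 1/(-18 + w(-21, (0*4)*(-2))))² = (78/(-181) + 1/(-18 - 3))² = (78*(-1/181) + 1/(-21))² = (-78/181 - 1/21)² = (-1819/3801)² = 3308761/14447601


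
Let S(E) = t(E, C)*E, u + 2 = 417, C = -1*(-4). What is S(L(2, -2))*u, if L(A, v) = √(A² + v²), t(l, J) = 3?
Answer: 2490*√2 ≈ 3521.4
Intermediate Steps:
C = 4
u = 415 (u = -2 + 417 = 415)
S(E) = 3*E
S(L(2, -2))*u = (3*√(2² + (-2)²))*415 = (3*√(4 + 4))*415 = (3*√8)*415 = (3*(2*√2))*415 = (6*√2)*415 = 2490*√2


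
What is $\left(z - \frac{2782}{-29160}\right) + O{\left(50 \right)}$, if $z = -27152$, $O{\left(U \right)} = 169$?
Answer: $- \frac{393410749}{14580} \approx -26983.0$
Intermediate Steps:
$\left(z - \frac{2782}{-29160}\right) + O{\left(50 \right)} = \left(-27152 - \frac{2782}{-29160}\right) + 169 = \left(-27152 - - \frac{1391}{14580}\right) + 169 = \left(-27152 + \frac{1391}{14580}\right) + 169 = - \frac{395874769}{14580} + 169 = - \frac{393410749}{14580}$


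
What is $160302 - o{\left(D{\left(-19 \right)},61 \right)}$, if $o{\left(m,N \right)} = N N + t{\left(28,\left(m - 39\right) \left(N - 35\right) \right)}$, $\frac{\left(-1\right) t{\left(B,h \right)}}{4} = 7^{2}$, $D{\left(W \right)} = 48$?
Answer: $156777$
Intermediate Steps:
$t{\left(B,h \right)} = -196$ ($t{\left(B,h \right)} = - 4 \cdot 7^{2} = \left(-4\right) 49 = -196$)
$o{\left(m,N \right)} = -196 + N^{2}$ ($o{\left(m,N \right)} = N N - 196 = N^{2} - 196 = -196 + N^{2}$)
$160302 - o{\left(D{\left(-19 \right)},61 \right)} = 160302 - \left(-196 + 61^{2}\right) = 160302 - \left(-196 + 3721\right) = 160302 - 3525 = 156777$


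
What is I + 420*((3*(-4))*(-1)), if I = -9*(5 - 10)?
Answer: 5085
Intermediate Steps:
I = 45 (I = -9*(-5) = 45)
I + 420*((3*(-4))*(-1)) = 45 + 420*((3*(-4))*(-1)) = 45 + 420*(-12*(-1)) = 45 + 420*12 = 45 + 5040 = 5085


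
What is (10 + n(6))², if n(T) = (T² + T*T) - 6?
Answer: 5776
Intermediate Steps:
n(T) = -6 + 2*T² (n(T) = (T² + T²) - 6 = 2*T² - 6 = -6 + 2*T²)
(10 + n(6))² = (10 + (-6 + 2*6²))² = (10 + (-6 + 2*36))² = (10 + (-6 + 72))² = (10 + 66)² = 76² = 5776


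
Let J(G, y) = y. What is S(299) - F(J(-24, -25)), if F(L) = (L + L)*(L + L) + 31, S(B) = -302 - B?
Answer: -3132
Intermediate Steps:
F(L) = 31 + 4*L² (F(L) = (2*L)*(2*L) + 31 = 4*L² + 31 = 31 + 4*L²)
S(299) - F(J(-24, -25)) = (-302 - 1*299) - (31 + 4*(-25)²) = (-302 - 299) - (31 + 4*625) = -601 - (31 + 2500) = -601 - 1*2531 = -601 - 2531 = -3132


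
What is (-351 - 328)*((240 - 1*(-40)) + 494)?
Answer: -525546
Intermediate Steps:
(-351 - 328)*((240 - 1*(-40)) + 494) = -679*((240 + 40) + 494) = -679*(280 + 494) = -679*774 = -525546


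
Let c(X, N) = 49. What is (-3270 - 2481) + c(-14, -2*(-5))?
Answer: -5702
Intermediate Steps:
(-3270 - 2481) + c(-14, -2*(-5)) = (-3270 - 2481) + 49 = -5751 + 49 = -5702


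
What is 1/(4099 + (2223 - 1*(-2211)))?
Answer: 1/8533 ≈ 0.00011719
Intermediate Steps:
1/(4099 + (2223 - 1*(-2211))) = 1/(4099 + (2223 + 2211)) = 1/(4099 + 4434) = 1/8533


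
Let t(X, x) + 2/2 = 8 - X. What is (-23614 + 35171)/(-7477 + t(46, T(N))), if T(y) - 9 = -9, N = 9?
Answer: -11557/7516 ≈ -1.5377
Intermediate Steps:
T(y) = 0 (T(y) = 9 - 9 = 0)
t(X, x) = 7 - X (t(X, x) = -1 + (8 - X) = 7 - X)
(-23614 + 35171)/(-7477 + t(46, T(N))) = (-23614 + 35171)/(-7477 + (7 - 1*46)) = 11557/(-7477 + (7 - 46)) = 11557/(-7477 - 39) = 11557/(-7516) = 11557*(-1/7516) = -11557/7516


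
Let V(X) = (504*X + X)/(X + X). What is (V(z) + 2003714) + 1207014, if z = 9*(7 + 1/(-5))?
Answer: 6421961/2 ≈ 3.2110e+6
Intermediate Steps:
z = 306/5 (z = 9*(7 - 1/5) = 9*(34/5) = 306/5 ≈ 61.200)
V(X) = 505/2 (V(X) = (505*X)/((2*X)) = (505*X)*(1/(2*X)) = 505/2)
(V(z) + 2003714) + 1207014 = (505/2 + 2003714) + 1207014 = 4007933/2 + 1207014 = 6421961/2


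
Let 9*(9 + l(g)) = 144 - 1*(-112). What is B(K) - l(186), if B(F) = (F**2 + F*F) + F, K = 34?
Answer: 20939/9 ≈ 2326.6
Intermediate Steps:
l(g) = 175/9 (l(g) = -9 + (144 - 1*(-112))/9 = -9 + (144 + 112)/9 = -9 + (1/9)*256 = -9 + 256/9 = 175/9)
B(F) = F + 2*F**2 (B(F) = (F**2 + F**2) + F = 2*F**2 + F = F + 2*F**2)
B(K) - l(186) = 34*(1 + 2*34) - 1*175/9 = 34*(1 + 68) - 175/9 = 34*69 - 175/9 = 2346 - 175/9 = 20939/9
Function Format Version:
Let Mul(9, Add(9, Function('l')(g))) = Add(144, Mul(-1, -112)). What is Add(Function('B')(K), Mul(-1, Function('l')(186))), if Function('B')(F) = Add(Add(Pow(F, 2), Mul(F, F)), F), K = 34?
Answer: Rational(20939, 9) ≈ 2326.6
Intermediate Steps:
Function('l')(g) = Rational(175, 9) (Function('l')(g) = Add(-9, Mul(Rational(1, 9), Add(144, Mul(-1, -112)))) = Add(-9, Mul(Rational(1, 9), Add(144, 112))) = Add(-9, Mul(Rational(1, 9), 256)) = Add(-9, Rational(256, 9)) = Rational(175, 9))
Function('B')(F) = Add(F, Mul(2, Pow(F, 2))) (Function('B')(F) = Add(Add(Pow(F, 2), Pow(F, 2)), F) = Add(Mul(2, Pow(F, 2)), F) = Add(F, Mul(2, Pow(F, 2))))
Add(Function('B')(K), Mul(-1, Function('l')(186))) = Add(Mul(34, Add(1, Mul(2, 34))), Mul(-1, Rational(175, 9))) = Add(Mul(34, Add(1, 68)), Rational(-175, 9)) = Add(Mul(34, 69), Rational(-175, 9)) = Add(2346, Rational(-175, 9)) = Rational(20939, 9)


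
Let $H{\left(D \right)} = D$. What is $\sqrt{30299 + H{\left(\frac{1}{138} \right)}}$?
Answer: $\frac{\sqrt{577014294}}{138} \approx 174.07$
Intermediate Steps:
$\sqrt{30299 + H{\left(\frac{1}{138} \right)}} = \sqrt{30299 + \frac{1}{138}} = \sqrt{\frac{4181263}{138}} = \frac{\sqrt{577014294}}{138}$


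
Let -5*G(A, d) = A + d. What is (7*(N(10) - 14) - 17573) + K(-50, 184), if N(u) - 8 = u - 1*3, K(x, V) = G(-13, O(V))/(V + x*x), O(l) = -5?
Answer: -117867851/6710 ≈ -17566.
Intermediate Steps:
G(A, d) = -A/5 - d/5 (G(A, d) = -(A + d)/5 = -A/5 - d/5)
K(x, V) = 18/(5*(V + x²)) (K(x, V) = (-⅕*(-13) - ⅕*(-5))/(V + x*x) = (13/5 + 1)/(V + x²) = 18/(5*(V + x²)))
N(u) = 5 + u (N(u) = 8 + (u - 1*3) = 8 + (u - 3) = 8 + (-3 + u) = 5 + u)
(7*(N(10) - 14) - 17573) + K(-50, 184) = (7*((5 + 10) - 14) - 17573) + 18/(5*(184 + (-50)²)) = (7*(15 - 14) - 17573) + 18/(5*(184 + 2500)) = (7*1 - 17573) + (18/5)/2684 = (7 - 17573) + (18/5)*(1/2684) = -17566 + 9/6710 = -117867851/6710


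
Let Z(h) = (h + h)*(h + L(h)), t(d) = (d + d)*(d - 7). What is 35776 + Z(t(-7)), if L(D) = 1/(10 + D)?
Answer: 11598820/103 ≈ 1.1261e+5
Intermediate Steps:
t(d) = 2*d*(-7 + d) (t(d) = (2*d)*(-7 + d) = 2*d*(-7 + d))
Z(h) = 2*h*(h + 1/(10 + h)) (Z(h) = (h + h)*(h + 1/(10 + h)) = (2*h)*(h + 1/(10 + h)) = 2*h*(h + 1/(10 + h)))
35776 + Z(t(-7)) = 35776 + 2*(2*(-7)*(-7 - 7))*(1 + (2*(-7)*(-7 - 7))*(10 + 2*(-7)*(-7 - 7)))/(10 + 2*(-7)*(-7 - 7)) = 35776 + 2*(2*(-7)*(-14))*(1 + (2*(-7)*(-14))*(10 + 2*(-7)*(-14)))/(10 + 2*(-7)*(-14)) = 35776 + 2*196*(1 + 196*(10 + 196))/(10 + 196) = 35776 + 2*196*(1 + 196*206)/206 = 35776 + 2*196*(1/206)*(1 + 40376) = 35776 + 2*196*(1/206)*40377 = 35776 + 7913892/103 = 11598820/103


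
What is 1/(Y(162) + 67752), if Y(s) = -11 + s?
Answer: 1/67903 ≈ 1.4727e-5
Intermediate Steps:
1/(Y(162) + 67752) = 1/((-11 + 162) + 67752) = 1/(151 + 67752) = 1/67903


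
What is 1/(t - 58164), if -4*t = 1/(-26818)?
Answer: -107272/6239368607 ≈ -1.7193e-5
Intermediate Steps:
t = 1/107272 (t = -¼/(-26818) = -¼*(-1/26818) = 1/107272 ≈ 9.3221e-6)
1/(t - 58164) = 1/(1/107272 - 58164) = 1/(-6239368607/107272) = -107272/6239368607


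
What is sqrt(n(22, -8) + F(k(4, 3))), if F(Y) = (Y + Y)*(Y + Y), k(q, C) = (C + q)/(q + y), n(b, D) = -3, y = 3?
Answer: 1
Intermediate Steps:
k(q, C) = (C + q)/(3 + q) (k(q, C) = (C + q)/(q + 3) = (C + q)/(3 + q))
F(Y) = 4*Y**2 (F(Y) = (2*Y)*(2*Y) = 4*Y**2)
sqrt(n(22, -8) + F(k(4, 3))) = sqrt(-3 + 4*((3 + 4)/(3 + 4))**2) = sqrt(-3 + 4*(7/7)**2) = sqrt(-3 + 4*((1/7)*7)**2) = sqrt(-3 + 4*1**2) = sqrt(-3 + 4*1) = sqrt(-3 + 4) = sqrt(1) = 1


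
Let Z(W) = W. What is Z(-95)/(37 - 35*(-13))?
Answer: -95/492 ≈ -0.19309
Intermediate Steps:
Z(-95)/(37 - 35*(-13)) = -95/(37 - 35*(-13)) = -95/(37 + 455) = -95/492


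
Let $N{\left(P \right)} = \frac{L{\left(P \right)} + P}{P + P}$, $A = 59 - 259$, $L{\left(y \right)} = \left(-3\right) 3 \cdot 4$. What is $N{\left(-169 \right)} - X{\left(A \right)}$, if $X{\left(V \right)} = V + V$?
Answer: $\frac{135405}{338} \approx 400.61$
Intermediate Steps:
$L{\left(y \right)} = -36$ ($L{\left(y \right)} = \left(-9\right) 4 = -36$)
$A = -200$ ($A = 59 - 259 = -200$)
$X{\left(V \right)} = 2 V$
$N{\left(P \right)} = \frac{-36 + P}{2 P}$ ($N{\left(P \right)} = \frac{-36 + P}{P + P} = \frac{-36 + P}{2 P}$)
$N{\left(-169 \right)} - X{\left(A \right)} = \frac{-36 - 169}{2 \left(-169\right)} - 2 \left(-200\right) = \frac{1}{2} \left(- \frac{1}{169}\right) \left(-205\right) - -400 = \frac{205}{338} + 400 = \frac{135405}{338}$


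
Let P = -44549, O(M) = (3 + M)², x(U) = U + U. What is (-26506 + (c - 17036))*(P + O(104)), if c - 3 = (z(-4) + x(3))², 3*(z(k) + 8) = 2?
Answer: 12969738500/9 ≈ 1.4411e+9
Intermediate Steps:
x(U) = 2*U
z(k) = -22/3 (z(k) = -8 + (⅓)*2 = -8 + ⅔ = -22/3)
c = 43/9 (c = 3 + (-22/3 + 2*3)² = 3 + (-22/3 + 6)² = 3 + (-4/3)² = 3 + 16/9 = 43/9 ≈ 4.7778)
(-26506 + (c - 17036))*(P + O(104)) = (-26506 + (43/9 - 17036))*(-44549 + (3 + 104)²) = (-26506 - 153281/9)*(-44549 + 107²) = -391835*(-44549 + 11449)/9 = -391835/9*(-33100) = 12969738500/9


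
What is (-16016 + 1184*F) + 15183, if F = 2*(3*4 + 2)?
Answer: 32319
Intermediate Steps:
F = 28 (F = 2*(12 + 2) = 2*14 = 28)
(-16016 + 1184*F) + 15183 = (-16016 + 1184*28) + 15183 = (-16016 + 33152) + 15183 = 17136 + 15183 = 32319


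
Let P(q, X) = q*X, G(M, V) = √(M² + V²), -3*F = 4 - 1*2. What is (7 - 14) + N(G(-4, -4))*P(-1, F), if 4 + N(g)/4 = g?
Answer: -53/3 + 32*√2/3 ≈ -2.5817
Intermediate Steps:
F = -⅔ (F = -(4 - 1*2)/3 = -(4 - 2)/3 = -⅓*2 = -⅔ ≈ -0.66667)
P(q, X) = X*q
N(g) = -16 + 4*g
(7 - 14) + N(G(-4, -4))*P(-1, F) = (7 - 14) + (-16 + 4*√((-4)² + (-4)²))*(-⅔*(-1)) = -7 + (-16 + 4*√(16 + 16))*(⅔) = -7 + (-16 + 4*√32)*(⅔) = -7 + (-16 + 4*(4*√2))*(⅔) = -7 + (-16 + 16*√2)*(⅔) = -7 + (-32/3 + 32*√2/3) = -53/3 + 32*√2/3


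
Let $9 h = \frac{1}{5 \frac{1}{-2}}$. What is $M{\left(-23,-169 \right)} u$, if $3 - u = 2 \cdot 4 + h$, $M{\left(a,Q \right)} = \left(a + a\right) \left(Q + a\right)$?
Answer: $- \frac{656512}{15} \approx -43767.0$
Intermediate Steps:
$h = - \frac{2}{45}$ ($h = \frac{1}{9 \frac{5}{-2}} = \frac{1}{9 \cdot 5 \left(- \frac{1}{2}\right)} = \frac{1}{9 \left(- \frac{5}{2}\right)} = \frac{1}{9} \left(- \frac{2}{5}\right) = - \frac{2}{45} \approx -0.044444$)
$M{\left(a,Q \right)} = 2 a \left(Q + a\right)$
$u = - \frac{223}{45}$ ($u = 3 - \left(2 \cdot 4 - \frac{2}{45}\right) = 3 - \left(8 - \frac{2}{45}\right) = 3 - \frac{358}{45} = - \frac{223}{45} \approx -4.9556$)
$M{\left(-23,-169 \right)} u = 2 \left(-23\right) \left(-169 - 23\right) \left(- \frac{223}{45}\right) = 2 \left(-23\right) \left(-192\right) \left(- \frac{223}{45}\right) = 8832 \left(- \frac{223}{45}\right) = - \frac{656512}{15}$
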